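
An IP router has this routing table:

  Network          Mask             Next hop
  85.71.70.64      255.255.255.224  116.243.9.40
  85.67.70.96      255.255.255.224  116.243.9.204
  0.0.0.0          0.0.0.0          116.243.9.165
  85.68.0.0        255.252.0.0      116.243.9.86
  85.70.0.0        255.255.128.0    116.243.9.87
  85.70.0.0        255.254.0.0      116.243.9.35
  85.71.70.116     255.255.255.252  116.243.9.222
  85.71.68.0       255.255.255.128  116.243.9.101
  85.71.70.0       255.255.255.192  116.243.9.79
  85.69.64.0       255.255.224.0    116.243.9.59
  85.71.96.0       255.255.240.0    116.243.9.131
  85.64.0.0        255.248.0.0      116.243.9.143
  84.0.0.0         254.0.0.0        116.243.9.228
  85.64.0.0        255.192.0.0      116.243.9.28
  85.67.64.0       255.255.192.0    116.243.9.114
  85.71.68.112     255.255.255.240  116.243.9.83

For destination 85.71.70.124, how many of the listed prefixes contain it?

Prefixes containing 85.71.70.124:
  0.0.0.0/0 (default, matches everything)
  84.0.0.0/7 (84.0.0.0 - 85.255.255.255)
  85.64.0.0/10 (85.64.0.0 - 85.127.255.255)
  85.64.0.0/13 (85.64.0.0 - 85.71.255.255)
  85.68.0.0/14 (85.68.0.0 - 85.71.255.255)
  85.70.0.0/15 (85.70.0.0 - 85.71.255.255)
Total matching entries: 6.

6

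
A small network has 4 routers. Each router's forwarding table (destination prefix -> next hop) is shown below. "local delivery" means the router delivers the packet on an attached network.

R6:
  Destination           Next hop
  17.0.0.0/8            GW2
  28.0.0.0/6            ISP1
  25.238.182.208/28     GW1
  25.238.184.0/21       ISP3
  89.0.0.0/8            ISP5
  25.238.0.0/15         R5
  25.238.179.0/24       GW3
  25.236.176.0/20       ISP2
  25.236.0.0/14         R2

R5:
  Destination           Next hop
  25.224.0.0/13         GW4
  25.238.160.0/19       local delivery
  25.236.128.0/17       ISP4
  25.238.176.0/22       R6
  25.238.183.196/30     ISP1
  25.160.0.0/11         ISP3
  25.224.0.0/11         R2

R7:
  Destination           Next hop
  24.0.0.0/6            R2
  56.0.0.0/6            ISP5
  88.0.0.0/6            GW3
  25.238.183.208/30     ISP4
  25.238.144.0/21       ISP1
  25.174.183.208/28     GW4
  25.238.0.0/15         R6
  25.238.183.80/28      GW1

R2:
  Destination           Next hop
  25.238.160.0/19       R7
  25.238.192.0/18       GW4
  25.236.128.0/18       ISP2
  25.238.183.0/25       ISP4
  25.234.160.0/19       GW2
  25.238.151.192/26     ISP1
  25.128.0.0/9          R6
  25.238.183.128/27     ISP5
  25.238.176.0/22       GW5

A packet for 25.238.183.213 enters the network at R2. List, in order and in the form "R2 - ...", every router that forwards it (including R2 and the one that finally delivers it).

At R2: longest match for 25.238.183.213 is 25.238.160.0/19 -> R7
At R7: longest match for 25.238.183.213 is 25.238.0.0/15 -> R6
At R6: longest match for 25.238.183.213 is 25.238.0.0/15 -> R5
At R5: longest match for 25.238.183.213 is 25.238.160.0/19 -> local delivery

R2 - R7 - R6 - R5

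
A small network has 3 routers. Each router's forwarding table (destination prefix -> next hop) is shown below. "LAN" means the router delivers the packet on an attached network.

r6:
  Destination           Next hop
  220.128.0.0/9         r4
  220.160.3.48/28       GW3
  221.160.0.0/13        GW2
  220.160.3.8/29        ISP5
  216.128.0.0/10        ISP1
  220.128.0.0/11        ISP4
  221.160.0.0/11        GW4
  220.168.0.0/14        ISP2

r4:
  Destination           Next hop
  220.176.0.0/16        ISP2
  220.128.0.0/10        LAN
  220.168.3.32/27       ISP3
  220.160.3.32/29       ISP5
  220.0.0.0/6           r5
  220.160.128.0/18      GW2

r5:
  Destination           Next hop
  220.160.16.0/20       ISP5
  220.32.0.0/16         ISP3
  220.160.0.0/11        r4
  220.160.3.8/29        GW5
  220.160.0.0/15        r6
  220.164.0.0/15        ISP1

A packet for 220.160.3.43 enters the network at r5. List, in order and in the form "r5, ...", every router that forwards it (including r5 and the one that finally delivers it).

r5, r6, r4

At r5: longest match for 220.160.3.43 is 220.160.0.0/15 -> r6
At r6: longest match for 220.160.3.43 is 220.128.0.0/9 -> r4
At r4: longest match for 220.160.3.43 is 220.128.0.0/10 -> LAN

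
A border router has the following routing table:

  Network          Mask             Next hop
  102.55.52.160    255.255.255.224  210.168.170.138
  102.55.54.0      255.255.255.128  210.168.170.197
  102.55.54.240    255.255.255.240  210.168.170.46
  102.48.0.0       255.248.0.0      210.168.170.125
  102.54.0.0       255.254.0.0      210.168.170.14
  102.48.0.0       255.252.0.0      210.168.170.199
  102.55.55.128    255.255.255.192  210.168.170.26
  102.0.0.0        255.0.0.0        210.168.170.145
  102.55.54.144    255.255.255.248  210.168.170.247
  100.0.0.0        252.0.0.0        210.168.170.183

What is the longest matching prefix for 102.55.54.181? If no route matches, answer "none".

Entries matching 102.55.54.181:
  100.0.0.0/6 (100.0.0.0 - 103.255.255.255)
  102.0.0.0/8 (102.0.0.0 - 102.255.255.255)
  102.48.0.0/13 (102.48.0.0 - 102.55.255.255)
  102.54.0.0/15 (102.54.0.0 - 102.55.255.255)
Most specific is 102.54.0.0/15.

102.54.0.0/15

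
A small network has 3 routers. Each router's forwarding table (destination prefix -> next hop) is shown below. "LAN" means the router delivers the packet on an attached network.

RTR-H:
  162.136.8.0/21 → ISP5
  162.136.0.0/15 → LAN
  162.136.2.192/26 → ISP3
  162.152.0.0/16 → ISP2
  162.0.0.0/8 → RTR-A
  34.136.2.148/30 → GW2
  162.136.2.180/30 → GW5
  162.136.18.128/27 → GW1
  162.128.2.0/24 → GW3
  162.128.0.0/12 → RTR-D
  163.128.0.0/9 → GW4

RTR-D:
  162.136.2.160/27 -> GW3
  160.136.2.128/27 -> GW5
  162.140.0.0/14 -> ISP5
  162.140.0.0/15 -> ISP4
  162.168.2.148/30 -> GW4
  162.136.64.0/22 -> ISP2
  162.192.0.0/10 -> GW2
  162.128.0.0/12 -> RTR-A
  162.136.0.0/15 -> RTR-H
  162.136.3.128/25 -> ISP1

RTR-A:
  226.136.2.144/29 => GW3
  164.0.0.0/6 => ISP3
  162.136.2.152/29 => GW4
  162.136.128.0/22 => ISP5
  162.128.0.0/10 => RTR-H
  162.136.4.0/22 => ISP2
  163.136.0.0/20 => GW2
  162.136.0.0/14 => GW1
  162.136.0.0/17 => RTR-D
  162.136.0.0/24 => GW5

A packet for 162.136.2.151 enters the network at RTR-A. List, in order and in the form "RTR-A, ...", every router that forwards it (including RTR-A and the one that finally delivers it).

RTR-A, RTR-D, RTR-H

At RTR-A: longest match for 162.136.2.151 is 162.136.0.0/17 -> RTR-D
At RTR-D: longest match for 162.136.2.151 is 162.136.0.0/15 -> RTR-H
At RTR-H: longest match for 162.136.2.151 is 162.136.0.0/15 -> LAN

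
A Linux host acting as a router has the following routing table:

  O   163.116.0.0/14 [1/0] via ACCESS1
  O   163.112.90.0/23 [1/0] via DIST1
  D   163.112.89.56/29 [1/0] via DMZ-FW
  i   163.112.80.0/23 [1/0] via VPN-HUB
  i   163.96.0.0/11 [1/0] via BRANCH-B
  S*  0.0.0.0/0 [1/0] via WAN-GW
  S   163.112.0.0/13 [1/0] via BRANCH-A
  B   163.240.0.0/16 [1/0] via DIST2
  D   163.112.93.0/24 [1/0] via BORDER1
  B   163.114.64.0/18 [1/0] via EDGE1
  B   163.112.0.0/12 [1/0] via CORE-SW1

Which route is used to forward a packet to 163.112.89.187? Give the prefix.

163.112.0.0/13

Entries matching 163.112.89.187:
  0.0.0.0/0 (default, matches everything)
  163.96.0.0/11 (163.96.0.0 - 163.127.255.255)
  163.112.0.0/12 (163.112.0.0 - 163.127.255.255)
  163.112.0.0/13 (163.112.0.0 - 163.119.255.255)
Most specific is 163.112.0.0/13.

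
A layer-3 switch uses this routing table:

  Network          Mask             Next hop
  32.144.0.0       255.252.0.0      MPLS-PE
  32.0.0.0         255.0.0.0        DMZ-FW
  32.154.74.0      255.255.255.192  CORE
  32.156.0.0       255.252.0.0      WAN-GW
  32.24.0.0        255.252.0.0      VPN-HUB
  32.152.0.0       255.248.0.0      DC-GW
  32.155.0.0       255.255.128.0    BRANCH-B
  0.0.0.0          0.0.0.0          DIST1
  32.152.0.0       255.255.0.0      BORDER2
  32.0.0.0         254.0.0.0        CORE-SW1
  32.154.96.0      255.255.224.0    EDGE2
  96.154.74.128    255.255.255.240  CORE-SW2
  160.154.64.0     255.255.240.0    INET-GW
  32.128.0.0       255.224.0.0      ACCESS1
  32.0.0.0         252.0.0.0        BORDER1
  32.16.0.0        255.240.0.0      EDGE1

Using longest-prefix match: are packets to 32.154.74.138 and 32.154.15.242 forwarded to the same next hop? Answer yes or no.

32.154.74.138: longest match 32.152.0.0/13 -> DC-GW
32.154.15.242: longest match 32.152.0.0/13 -> DC-GW

yes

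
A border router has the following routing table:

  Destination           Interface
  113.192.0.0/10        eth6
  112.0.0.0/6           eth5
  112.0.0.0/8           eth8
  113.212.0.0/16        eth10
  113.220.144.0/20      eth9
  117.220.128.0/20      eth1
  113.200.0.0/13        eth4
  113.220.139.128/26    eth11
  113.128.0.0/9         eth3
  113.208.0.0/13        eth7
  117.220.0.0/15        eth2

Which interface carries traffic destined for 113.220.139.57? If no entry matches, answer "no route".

Routes whose prefix contains 113.220.139.57:
  112.0.0.0/6 (112.0.0.0 - 115.255.255.255) -> eth5
  113.128.0.0/9 (113.128.0.0 - 113.255.255.255) -> eth3
  113.192.0.0/10 (113.192.0.0 - 113.255.255.255) -> eth6
More-specific entries that do NOT match:
  113.220.139.128/26 (113.220.139.128 - 113.220.139.191) does not contain 113.220.139.57
  113.220.144.0/20 (113.220.144.0 - 113.220.159.255) does not contain 113.220.139.57
  117.220.128.0/20 (117.220.128.0 - 117.220.143.255) does not contain 113.220.139.57
  113.212.0.0/16 (113.212.0.0 - 113.212.255.255) does not contain 113.220.139.57
  117.220.0.0/15 (117.220.0.0 - 117.221.255.255) does not contain 113.220.139.57
  113.200.0.0/13 (113.200.0.0 - 113.207.255.255) does not contain 113.220.139.57
  113.208.0.0/13 (113.208.0.0 - 113.215.255.255) does not contain 113.220.139.57
Longest matching prefix is /10 -> interface eth6.

eth6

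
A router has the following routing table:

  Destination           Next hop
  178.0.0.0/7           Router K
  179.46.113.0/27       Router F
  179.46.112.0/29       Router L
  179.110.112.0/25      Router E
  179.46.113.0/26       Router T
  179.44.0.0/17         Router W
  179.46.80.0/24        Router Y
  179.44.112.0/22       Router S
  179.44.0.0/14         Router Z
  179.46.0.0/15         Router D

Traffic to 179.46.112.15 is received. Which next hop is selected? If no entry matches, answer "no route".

Routes whose prefix contains 179.46.112.15:
  178.0.0.0/7 (178.0.0.0 - 179.255.255.255) -> Router K
  179.44.0.0/14 (179.44.0.0 - 179.47.255.255) -> Router Z
  179.46.0.0/15 (179.46.0.0 - 179.47.255.255) -> Router D
More-specific entries that do NOT match:
  179.46.112.0/29 (179.46.112.0 - 179.46.112.7) does not contain 179.46.112.15
  179.46.113.0/27 (179.46.113.0 - 179.46.113.31) does not contain 179.46.112.15
  179.46.113.0/26 (179.46.113.0 - 179.46.113.63) does not contain 179.46.112.15
  179.110.112.0/25 (179.110.112.0 - 179.110.112.127) does not contain 179.46.112.15
  179.46.80.0/24 (179.46.80.0 - 179.46.80.255) does not contain 179.46.112.15
  179.44.112.0/22 (179.44.112.0 - 179.44.115.255) does not contain 179.46.112.15
  179.44.0.0/17 (179.44.0.0 - 179.44.127.255) does not contain 179.46.112.15
Longest matching prefix is /15 -> next hop Router D.

Router D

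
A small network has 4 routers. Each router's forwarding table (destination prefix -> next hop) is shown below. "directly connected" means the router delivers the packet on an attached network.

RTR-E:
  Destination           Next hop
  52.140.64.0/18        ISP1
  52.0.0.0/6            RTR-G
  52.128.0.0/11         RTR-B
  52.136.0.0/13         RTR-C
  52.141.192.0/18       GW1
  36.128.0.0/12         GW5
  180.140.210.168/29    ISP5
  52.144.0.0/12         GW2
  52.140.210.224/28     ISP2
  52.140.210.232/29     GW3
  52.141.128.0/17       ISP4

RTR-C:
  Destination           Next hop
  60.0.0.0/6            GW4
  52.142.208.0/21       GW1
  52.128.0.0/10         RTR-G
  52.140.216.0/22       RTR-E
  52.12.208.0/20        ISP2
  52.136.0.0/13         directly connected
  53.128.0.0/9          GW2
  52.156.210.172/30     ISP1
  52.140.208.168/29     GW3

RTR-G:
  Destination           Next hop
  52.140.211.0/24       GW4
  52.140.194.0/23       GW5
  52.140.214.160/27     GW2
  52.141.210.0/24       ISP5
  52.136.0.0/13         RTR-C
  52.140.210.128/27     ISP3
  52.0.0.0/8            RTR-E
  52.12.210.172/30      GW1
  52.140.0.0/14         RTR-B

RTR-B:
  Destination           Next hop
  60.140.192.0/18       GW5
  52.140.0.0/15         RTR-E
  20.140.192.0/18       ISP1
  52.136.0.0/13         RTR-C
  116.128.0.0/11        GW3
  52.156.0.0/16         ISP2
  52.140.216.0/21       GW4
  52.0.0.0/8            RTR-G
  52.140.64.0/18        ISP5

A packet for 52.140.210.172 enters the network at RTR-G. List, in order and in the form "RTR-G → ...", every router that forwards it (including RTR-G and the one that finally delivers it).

At RTR-G: longest match for 52.140.210.172 is 52.140.0.0/14 -> RTR-B
At RTR-B: longest match for 52.140.210.172 is 52.140.0.0/15 -> RTR-E
At RTR-E: longest match for 52.140.210.172 is 52.136.0.0/13 -> RTR-C
At RTR-C: longest match for 52.140.210.172 is 52.136.0.0/13 -> directly connected

RTR-G → RTR-B → RTR-E → RTR-C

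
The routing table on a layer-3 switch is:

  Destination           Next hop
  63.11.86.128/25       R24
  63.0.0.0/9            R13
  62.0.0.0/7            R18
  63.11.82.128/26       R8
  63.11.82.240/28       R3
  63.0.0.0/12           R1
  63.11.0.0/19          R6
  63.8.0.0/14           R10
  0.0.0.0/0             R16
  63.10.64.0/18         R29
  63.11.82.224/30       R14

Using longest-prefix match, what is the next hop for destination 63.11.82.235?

Routes whose prefix contains 63.11.82.235:
  0.0.0.0/0 (default, matches everything) -> R16
  62.0.0.0/7 (62.0.0.0 - 63.255.255.255) -> R18
  63.0.0.0/9 (63.0.0.0 - 63.127.255.255) -> R13
  63.0.0.0/12 (63.0.0.0 - 63.15.255.255) -> R1
  63.8.0.0/14 (63.8.0.0 - 63.11.255.255) -> R10
More-specific entries that do NOT match:
  63.11.82.224/30 (63.11.82.224 - 63.11.82.227) does not contain 63.11.82.235
  63.11.82.240/28 (63.11.82.240 - 63.11.82.255) does not contain 63.11.82.235
  63.11.82.128/26 (63.11.82.128 - 63.11.82.191) does not contain 63.11.82.235
  63.11.86.128/25 (63.11.86.128 - 63.11.86.255) does not contain 63.11.82.235
  63.11.0.0/19 (63.11.0.0 - 63.11.31.255) does not contain 63.11.82.235
  63.10.64.0/18 (63.10.64.0 - 63.10.127.255) does not contain 63.11.82.235
Longest matching prefix is /14 -> next hop R10.

R10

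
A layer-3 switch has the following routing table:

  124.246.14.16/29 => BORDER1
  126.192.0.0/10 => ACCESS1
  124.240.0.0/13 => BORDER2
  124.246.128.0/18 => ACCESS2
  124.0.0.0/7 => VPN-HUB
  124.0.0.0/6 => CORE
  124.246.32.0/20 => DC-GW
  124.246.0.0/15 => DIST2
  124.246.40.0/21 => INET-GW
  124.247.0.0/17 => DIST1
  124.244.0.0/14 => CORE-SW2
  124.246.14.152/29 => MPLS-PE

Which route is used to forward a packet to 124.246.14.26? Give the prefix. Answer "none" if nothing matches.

Entries matching 124.246.14.26:
  124.0.0.0/6 (124.0.0.0 - 127.255.255.255)
  124.0.0.0/7 (124.0.0.0 - 125.255.255.255)
  124.240.0.0/13 (124.240.0.0 - 124.247.255.255)
  124.244.0.0/14 (124.244.0.0 - 124.247.255.255)
  124.246.0.0/15 (124.246.0.0 - 124.247.255.255)
Most specific is 124.246.0.0/15.

124.246.0.0/15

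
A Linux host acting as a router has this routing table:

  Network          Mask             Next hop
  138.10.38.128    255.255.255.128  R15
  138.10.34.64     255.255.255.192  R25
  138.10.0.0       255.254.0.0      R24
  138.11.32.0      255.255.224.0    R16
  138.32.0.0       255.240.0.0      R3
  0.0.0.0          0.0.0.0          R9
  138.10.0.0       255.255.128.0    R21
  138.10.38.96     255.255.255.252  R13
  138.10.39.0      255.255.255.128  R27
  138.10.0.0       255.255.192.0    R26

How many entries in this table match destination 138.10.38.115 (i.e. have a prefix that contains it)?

Prefixes containing 138.10.38.115:
  0.0.0.0/0 (default, matches everything)
  138.10.0.0/15 (138.10.0.0 - 138.11.255.255)
  138.10.0.0/17 (138.10.0.0 - 138.10.127.255)
  138.10.0.0/18 (138.10.0.0 - 138.10.63.255)
Total matching entries: 4.

4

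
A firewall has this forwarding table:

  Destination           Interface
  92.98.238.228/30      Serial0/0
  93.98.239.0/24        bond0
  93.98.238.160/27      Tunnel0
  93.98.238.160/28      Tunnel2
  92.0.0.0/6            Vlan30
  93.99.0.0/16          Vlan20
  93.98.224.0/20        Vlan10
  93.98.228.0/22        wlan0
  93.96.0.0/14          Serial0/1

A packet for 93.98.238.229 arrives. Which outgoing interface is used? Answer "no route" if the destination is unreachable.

Vlan10

Routes whose prefix contains 93.98.238.229:
  92.0.0.0/6 (92.0.0.0 - 95.255.255.255) -> Vlan30
  93.96.0.0/14 (93.96.0.0 - 93.99.255.255) -> Serial0/1
  93.98.224.0/20 (93.98.224.0 - 93.98.239.255) -> Vlan10
More-specific entries that do NOT match:
  92.98.238.228/30 (92.98.238.228 - 92.98.238.231) does not contain 93.98.238.229
  93.98.238.160/28 (93.98.238.160 - 93.98.238.175) does not contain 93.98.238.229
  93.98.238.160/27 (93.98.238.160 - 93.98.238.191) does not contain 93.98.238.229
  93.98.239.0/24 (93.98.239.0 - 93.98.239.255) does not contain 93.98.238.229
  93.98.228.0/22 (93.98.228.0 - 93.98.231.255) does not contain 93.98.238.229
Longest matching prefix is /20 -> interface Vlan10.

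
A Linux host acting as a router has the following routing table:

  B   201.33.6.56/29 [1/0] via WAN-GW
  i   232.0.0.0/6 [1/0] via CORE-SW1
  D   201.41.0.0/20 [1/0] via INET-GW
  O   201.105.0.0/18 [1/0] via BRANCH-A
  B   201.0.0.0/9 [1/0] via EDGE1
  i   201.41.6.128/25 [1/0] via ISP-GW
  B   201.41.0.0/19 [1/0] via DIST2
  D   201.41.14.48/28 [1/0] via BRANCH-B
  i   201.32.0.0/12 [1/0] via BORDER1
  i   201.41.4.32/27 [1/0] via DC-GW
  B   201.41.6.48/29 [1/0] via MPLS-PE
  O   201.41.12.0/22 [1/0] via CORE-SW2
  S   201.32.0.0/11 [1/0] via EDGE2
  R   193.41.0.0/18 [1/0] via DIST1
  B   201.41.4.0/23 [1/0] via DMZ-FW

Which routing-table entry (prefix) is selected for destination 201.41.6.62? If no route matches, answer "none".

201.41.0.0/20

Entries matching 201.41.6.62:
  201.0.0.0/9 (201.0.0.0 - 201.127.255.255)
  201.32.0.0/11 (201.32.0.0 - 201.63.255.255)
  201.32.0.0/12 (201.32.0.0 - 201.47.255.255)
  201.41.0.0/19 (201.41.0.0 - 201.41.31.255)
  201.41.0.0/20 (201.41.0.0 - 201.41.15.255)
Most specific is 201.41.0.0/20.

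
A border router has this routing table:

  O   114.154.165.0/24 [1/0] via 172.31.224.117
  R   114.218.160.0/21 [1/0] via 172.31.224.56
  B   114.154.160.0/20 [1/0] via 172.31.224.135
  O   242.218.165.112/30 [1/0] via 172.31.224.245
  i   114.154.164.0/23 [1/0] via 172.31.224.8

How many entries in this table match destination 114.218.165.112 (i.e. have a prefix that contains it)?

Prefixes containing 114.218.165.112:
  114.218.160.0/21 (114.218.160.0 - 114.218.167.255)
Total matching entries: 1.

1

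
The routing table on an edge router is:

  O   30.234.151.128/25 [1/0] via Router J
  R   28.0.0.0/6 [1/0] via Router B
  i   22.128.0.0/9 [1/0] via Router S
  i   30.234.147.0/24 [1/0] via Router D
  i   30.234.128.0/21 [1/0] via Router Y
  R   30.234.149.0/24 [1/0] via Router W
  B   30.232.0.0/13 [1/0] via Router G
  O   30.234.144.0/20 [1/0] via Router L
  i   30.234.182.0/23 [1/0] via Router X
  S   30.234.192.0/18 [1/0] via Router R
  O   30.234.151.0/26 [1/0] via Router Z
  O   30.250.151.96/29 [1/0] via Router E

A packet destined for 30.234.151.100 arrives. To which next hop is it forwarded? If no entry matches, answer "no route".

Routes whose prefix contains 30.234.151.100:
  28.0.0.0/6 (28.0.0.0 - 31.255.255.255) -> Router B
  30.232.0.0/13 (30.232.0.0 - 30.239.255.255) -> Router G
  30.234.144.0/20 (30.234.144.0 - 30.234.159.255) -> Router L
More-specific entries that do NOT match:
  30.250.151.96/29 (30.250.151.96 - 30.250.151.103) does not contain 30.234.151.100
  30.234.151.0/26 (30.234.151.0 - 30.234.151.63) does not contain 30.234.151.100
  30.234.151.128/25 (30.234.151.128 - 30.234.151.255) does not contain 30.234.151.100
  30.234.147.0/24 (30.234.147.0 - 30.234.147.255) does not contain 30.234.151.100
  30.234.149.0/24 (30.234.149.0 - 30.234.149.255) does not contain 30.234.151.100
  30.234.182.0/23 (30.234.182.0 - 30.234.183.255) does not contain 30.234.151.100
  30.234.128.0/21 (30.234.128.0 - 30.234.135.255) does not contain 30.234.151.100
Longest matching prefix is /20 -> next hop Router L.

Router L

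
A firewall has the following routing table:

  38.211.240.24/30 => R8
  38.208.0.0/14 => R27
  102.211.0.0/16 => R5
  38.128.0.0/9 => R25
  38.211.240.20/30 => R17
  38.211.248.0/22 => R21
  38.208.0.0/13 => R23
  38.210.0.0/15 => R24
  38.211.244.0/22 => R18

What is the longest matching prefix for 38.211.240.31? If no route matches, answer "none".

38.210.0.0/15

Entries matching 38.211.240.31:
  38.128.0.0/9 (38.128.0.0 - 38.255.255.255)
  38.208.0.0/13 (38.208.0.0 - 38.215.255.255)
  38.208.0.0/14 (38.208.0.0 - 38.211.255.255)
  38.210.0.0/15 (38.210.0.0 - 38.211.255.255)
Most specific is 38.210.0.0/15.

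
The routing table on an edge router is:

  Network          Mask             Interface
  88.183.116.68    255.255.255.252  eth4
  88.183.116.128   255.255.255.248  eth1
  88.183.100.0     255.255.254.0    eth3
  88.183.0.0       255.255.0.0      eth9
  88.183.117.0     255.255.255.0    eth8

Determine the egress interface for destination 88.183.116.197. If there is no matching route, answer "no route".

eth9

Routes whose prefix contains 88.183.116.197:
  88.183.0.0/16 (88.183.0.0 - 88.183.255.255) -> eth9
More-specific entries that do NOT match:
  88.183.116.68/30 (88.183.116.68 - 88.183.116.71) does not contain 88.183.116.197
  88.183.116.128/29 (88.183.116.128 - 88.183.116.135) does not contain 88.183.116.197
  88.183.117.0/24 (88.183.117.0 - 88.183.117.255) does not contain 88.183.116.197
  88.183.100.0/23 (88.183.100.0 - 88.183.101.255) does not contain 88.183.116.197
Longest matching prefix is /16 -> interface eth9.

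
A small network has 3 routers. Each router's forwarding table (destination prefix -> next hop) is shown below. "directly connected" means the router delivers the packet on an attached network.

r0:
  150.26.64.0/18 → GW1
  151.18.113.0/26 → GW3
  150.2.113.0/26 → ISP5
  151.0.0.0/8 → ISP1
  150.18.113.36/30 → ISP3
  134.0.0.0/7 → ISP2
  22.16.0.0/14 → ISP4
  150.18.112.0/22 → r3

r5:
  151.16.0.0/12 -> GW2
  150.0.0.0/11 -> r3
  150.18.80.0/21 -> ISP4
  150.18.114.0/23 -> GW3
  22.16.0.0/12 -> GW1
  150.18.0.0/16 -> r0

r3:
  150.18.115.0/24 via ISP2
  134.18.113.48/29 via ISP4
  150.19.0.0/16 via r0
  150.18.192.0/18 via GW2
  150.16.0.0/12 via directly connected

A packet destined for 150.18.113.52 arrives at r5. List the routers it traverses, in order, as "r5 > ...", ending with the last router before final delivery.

r5 > r0 > r3

At r5: longest match for 150.18.113.52 is 150.18.0.0/16 -> r0
At r0: longest match for 150.18.113.52 is 150.18.112.0/22 -> r3
At r3: longest match for 150.18.113.52 is 150.16.0.0/12 -> directly connected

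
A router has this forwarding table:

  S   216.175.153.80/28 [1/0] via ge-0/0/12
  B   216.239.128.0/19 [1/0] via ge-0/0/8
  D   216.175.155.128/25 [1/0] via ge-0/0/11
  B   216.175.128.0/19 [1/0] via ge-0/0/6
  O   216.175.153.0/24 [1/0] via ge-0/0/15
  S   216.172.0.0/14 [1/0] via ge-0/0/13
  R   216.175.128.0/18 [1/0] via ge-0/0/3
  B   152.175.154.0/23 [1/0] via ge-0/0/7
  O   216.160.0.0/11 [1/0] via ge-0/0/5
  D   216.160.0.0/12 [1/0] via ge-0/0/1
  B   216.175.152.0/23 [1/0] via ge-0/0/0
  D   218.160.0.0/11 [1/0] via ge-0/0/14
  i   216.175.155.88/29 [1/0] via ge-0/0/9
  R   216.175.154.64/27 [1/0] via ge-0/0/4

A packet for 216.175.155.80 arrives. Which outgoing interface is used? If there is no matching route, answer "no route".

Routes whose prefix contains 216.175.155.80:
  216.160.0.0/11 (216.160.0.0 - 216.191.255.255) -> ge-0/0/5
  216.160.0.0/12 (216.160.0.0 - 216.175.255.255) -> ge-0/0/1
  216.172.0.0/14 (216.172.0.0 - 216.175.255.255) -> ge-0/0/13
  216.175.128.0/18 (216.175.128.0 - 216.175.191.255) -> ge-0/0/3
  216.175.128.0/19 (216.175.128.0 - 216.175.159.255) -> ge-0/0/6
More-specific entries that do NOT match:
  216.175.155.88/29 (216.175.155.88 - 216.175.155.95) does not contain 216.175.155.80
  216.175.153.80/28 (216.175.153.80 - 216.175.153.95) does not contain 216.175.155.80
  216.175.154.64/27 (216.175.154.64 - 216.175.154.95) does not contain 216.175.155.80
  216.175.155.128/25 (216.175.155.128 - 216.175.155.255) does not contain 216.175.155.80
  216.175.153.0/24 (216.175.153.0 - 216.175.153.255) does not contain 216.175.155.80
  152.175.154.0/23 (152.175.154.0 - 152.175.155.255) does not contain 216.175.155.80
  216.175.152.0/23 (216.175.152.0 - 216.175.153.255) does not contain 216.175.155.80
Longest matching prefix is /19 -> interface ge-0/0/6.

ge-0/0/6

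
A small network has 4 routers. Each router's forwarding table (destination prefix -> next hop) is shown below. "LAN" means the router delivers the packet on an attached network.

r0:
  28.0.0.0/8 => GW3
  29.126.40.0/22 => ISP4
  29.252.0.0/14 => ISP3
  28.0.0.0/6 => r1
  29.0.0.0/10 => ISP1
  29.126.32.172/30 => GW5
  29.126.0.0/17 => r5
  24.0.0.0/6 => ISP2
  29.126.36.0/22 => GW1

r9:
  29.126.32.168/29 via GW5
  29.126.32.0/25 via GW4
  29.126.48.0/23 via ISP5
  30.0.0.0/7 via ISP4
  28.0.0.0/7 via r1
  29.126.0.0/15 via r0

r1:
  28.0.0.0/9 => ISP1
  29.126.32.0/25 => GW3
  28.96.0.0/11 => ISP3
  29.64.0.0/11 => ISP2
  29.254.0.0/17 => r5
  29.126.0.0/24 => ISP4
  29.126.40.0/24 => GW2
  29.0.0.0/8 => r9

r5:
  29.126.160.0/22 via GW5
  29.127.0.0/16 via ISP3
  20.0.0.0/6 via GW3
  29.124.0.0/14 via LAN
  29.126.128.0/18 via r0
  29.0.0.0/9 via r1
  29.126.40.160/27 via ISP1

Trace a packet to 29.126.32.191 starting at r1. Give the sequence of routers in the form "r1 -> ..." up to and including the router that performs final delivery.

At r1: longest match for 29.126.32.191 is 29.0.0.0/8 -> r9
At r9: longest match for 29.126.32.191 is 29.126.0.0/15 -> r0
At r0: longest match for 29.126.32.191 is 29.126.0.0/17 -> r5
At r5: longest match for 29.126.32.191 is 29.124.0.0/14 -> LAN

r1 -> r9 -> r0 -> r5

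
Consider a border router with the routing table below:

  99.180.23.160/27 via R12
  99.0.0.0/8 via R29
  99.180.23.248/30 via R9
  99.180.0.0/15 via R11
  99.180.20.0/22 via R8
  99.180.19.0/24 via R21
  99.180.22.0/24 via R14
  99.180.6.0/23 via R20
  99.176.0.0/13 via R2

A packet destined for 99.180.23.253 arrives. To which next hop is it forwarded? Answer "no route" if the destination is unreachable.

R8

Routes whose prefix contains 99.180.23.253:
  99.0.0.0/8 (99.0.0.0 - 99.255.255.255) -> R29
  99.176.0.0/13 (99.176.0.0 - 99.183.255.255) -> R2
  99.180.0.0/15 (99.180.0.0 - 99.181.255.255) -> R11
  99.180.20.0/22 (99.180.20.0 - 99.180.23.255) -> R8
More-specific entries that do NOT match:
  99.180.23.248/30 (99.180.23.248 - 99.180.23.251) does not contain 99.180.23.253
  99.180.23.160/27 (99.180.23.160 - 99.180.23.191) does not contain 99.180.23.253
  99.180.19.0/24 (99.180.19.0 - 99.180.19.255) does not contain 99.180.23.253
  99.180.22.0/24 (99.180.22.0 - 99.180.22.255) does not contain 99.180.23.253
  99.180.6.0/23 (99.180.6.0 - 99.180.7.255) does not contain 99.180.23.253
Longest matching prefix is /22 -> next hop R8.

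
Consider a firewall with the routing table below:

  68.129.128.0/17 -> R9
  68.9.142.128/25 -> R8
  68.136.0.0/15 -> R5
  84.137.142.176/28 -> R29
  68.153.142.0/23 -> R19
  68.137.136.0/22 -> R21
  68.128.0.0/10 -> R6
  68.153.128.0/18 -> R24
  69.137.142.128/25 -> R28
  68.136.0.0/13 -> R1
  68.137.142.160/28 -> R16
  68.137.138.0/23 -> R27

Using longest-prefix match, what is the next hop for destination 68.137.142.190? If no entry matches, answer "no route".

Routes whose prefix contains 68.137.142.190:
  68.128.0.0/10 (68.128.0.0 - 68.191.255.255) -> R6
  68.136.0.0/13 (68.136.0.0 - 68.143.255.255) -> R1
  68.136.0.0/15 (68.136.0.0 - 68.137.255.255) -> R5
More-specific entries that do NOT match:
  84.137.142.176/28 (84.137.142.176 - 84.137.142.191) does not contain 68.137.142.190
  68.137.142.160/28 (68.137.142.160 - 68.137.142.175) does not contain 68.137.142.190
  68.9.142.128/25 (68.9.142.128 - 68.9.142.255) does not contain 68.137.142.190
  69.137.142.128/25 (69.137.142.128 - 69.137.142.255) does not contain 68.137.142.190
  68.153.142.0/23 (68.153.142.0 - 68.153.143.255) does not contain 68.137.142.190
  68.137.138.0/23 (68.137.138.0 - 68.137.139.255) does not contain 68.137.142.190
  68.137.136.0/22 (68.137.136.0 - 68.137.139.255) does not contain 68.137.142.190
  68.153.128.0/18 (68.153.128.0 - 68.153.191.255) does not contain 68.137.142.190
  68.129.128.0/17 (68.129.128.0 - 68.129.255.255) does not contain 68.137.142.190
Longest matching prefix is /15 -> next hop R5.

R5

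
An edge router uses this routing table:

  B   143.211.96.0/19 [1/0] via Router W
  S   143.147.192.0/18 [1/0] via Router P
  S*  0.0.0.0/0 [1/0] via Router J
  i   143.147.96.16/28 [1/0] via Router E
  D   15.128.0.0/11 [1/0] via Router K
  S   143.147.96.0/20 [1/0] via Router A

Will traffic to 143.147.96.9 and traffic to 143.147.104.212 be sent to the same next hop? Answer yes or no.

143.147.96.9: longest match 143.147.96.0/20 -> Router A
143.147.104.212: longest match 143.147.96.0/20 -> Router A

yes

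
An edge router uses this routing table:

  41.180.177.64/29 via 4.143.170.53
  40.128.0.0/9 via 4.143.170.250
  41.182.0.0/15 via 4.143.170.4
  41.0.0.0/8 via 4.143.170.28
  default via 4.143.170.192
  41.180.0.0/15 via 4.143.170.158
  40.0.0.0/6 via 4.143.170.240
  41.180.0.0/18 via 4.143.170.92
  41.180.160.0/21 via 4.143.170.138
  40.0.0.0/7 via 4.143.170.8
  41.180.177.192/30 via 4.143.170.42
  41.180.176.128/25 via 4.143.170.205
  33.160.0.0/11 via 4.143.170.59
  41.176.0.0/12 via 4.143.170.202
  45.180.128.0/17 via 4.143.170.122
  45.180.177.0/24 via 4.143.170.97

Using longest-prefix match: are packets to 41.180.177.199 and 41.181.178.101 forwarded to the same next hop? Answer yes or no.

41.180.177.199: longest match 41.180.0.0/15 -> 4.143.170.158
41.181.178.101: longest match 41.180.0.0/15 -> 4.143.170.158

yes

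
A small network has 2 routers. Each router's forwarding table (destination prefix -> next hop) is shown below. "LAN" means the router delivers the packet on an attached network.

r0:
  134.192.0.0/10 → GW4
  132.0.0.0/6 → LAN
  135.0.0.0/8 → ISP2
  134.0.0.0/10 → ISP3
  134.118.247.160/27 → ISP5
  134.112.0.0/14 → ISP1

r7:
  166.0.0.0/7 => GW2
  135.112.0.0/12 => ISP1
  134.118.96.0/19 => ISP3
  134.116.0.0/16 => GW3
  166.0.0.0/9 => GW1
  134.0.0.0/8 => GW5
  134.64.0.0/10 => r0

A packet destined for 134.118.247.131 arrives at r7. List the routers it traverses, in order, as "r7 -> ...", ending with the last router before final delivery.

r7 -> r0

At r7: longest match for 134.118.247.131 is 134.64.0.0/10 -> r0
At r0: longest match for 134.118.247.131 is 132.0.0.0/6 -> LAN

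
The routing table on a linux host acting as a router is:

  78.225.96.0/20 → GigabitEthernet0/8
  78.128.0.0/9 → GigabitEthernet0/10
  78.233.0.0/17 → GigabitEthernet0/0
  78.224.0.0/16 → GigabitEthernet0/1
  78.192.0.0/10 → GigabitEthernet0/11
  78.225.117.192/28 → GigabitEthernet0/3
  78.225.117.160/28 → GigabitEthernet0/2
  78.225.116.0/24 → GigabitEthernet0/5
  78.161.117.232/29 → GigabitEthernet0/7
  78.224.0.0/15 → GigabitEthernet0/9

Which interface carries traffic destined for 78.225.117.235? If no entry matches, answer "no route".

GigabitEthernet0/9

Routes whose prefix contains 78.225.117.235:
  78.128.0.0/9 (78.128.0.0 - 78.255.255.255) -> GigabitEthernet0/10
  78.192.0.0/10 (78.192.0.0 - 78.255.255.255) -> GigabitEthernet0/11
  78.224.0.0/15 (78.224.0.0 - 78.225.255.255) -> GigabitEthernet0/9
More-specific entries that do NOT match:
  78.161.117.232/29 (78.161.117.232 - 78.161.117.239) does not contain 78.225.117.235
  78.225.117.192/28 (78.225.117.192 - 78.225.117.207) does not contain 78.225.117.235
  78.225.117.160/28 (78.225.117.160 - 78.225.117.175) does not contain 78.225.117.235
  78.225.116.0/24 (78.225.116.0 - 78.225.116.255) does not contain 78.225.117.235
  78.225.96.0/20 (78.225.96.0 - 78.225.111.255) does not contain 78.225.117.235
  78.233.0.0/17 (78.233.0.0 - 78.233.127.255) does not contain 78.225.117.235
  78.224.0.0/16 (78.224.0.0 - 78.224.255.255) does not contain 78.225.117.235
Longest matching prefix is /15 -> interface GigabitEthernet0/9.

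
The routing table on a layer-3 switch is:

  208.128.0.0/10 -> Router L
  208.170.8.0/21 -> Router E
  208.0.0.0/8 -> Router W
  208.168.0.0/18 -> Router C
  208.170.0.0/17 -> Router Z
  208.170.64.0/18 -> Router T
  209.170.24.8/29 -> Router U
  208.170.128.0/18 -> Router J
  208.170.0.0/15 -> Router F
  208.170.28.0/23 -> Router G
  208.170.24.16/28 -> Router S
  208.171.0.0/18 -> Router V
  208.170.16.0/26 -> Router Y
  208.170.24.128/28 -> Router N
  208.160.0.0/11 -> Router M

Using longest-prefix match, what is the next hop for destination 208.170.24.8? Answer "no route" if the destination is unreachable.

Router Z

Routes whose prefix contains 208.170.24.8:
  208.0.0.0/8 (208.0.0.0 - 208.255.255.255) -> Router W
  208.128.0.0/10 (208.128.0.0 - 208.191.255.255) -> Router L
  208.160.0.0/11 (208.160.0.0 - 208.191.255.255) -> Router M
  208.170.0.0/15 (208.170.0.0 - 208.171.255.255) -> Router F
  208.170.0.0/17 (208.170.0.0 - 208.170.127.255) -> Router Z
More-specific entries that do NOT match:
  209.170.24.8/29 (209.170.24.8 - 209.170.24.15) does not contain 208.170.24.8
  208.170.24.16/28 (208.170.24.16 - 208.170.24.31) does not contain 208.170.24.8
  208.170.24.128/28 (208.170.24.128 - 208.170.24.143) does not contain 208.170.24.8
  208.170.16.0/26 (208.170.16.0 - 208.170.16.63) does not contain 208.170.24.8
  208.170.28.0/23 (208.170.28.0 - 208.170.29.255) does not contain 208.170.24.8
  208.170.8.0/21 (208.170.8.0 - 208.170.15.255) does not contain 208.170.24.8
  208.168.0.0/18 (208.168.0.0 - 208.168.63.255) does not contain 208.170.24.8
  208.170.64.0/18 (208.170.64.0 - 208.170.127.255) does not contain 208.170.24.8
  208.170.128.0/18 (208.170.128.0 - 208.170.191.255) does not contain 208.170.24.8
  208.171.0.0/18 (208.171.0.0 - 208.171.63.255) does not contain 208.170.24.8
Longest matching prefix is /17 -> next hop Router Z.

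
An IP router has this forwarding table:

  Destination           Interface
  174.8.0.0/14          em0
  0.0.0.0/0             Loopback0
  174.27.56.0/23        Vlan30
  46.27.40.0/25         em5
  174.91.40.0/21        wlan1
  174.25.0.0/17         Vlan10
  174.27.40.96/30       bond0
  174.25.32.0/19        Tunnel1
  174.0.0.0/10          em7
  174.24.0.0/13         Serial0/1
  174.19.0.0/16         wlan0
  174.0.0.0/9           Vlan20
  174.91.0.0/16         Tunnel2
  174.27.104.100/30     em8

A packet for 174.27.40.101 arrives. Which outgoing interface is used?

Serial0/1

Routes whose prefix contains 174.27.40.101:
  0.0.0.0/0 (default, matches everything) -> Loopback0
  174.0.0.0/9 (174.0.0.0 - 174.127.255.255) -> Vlan20
  174.0.0.0/10 (174.0.0.0 - 174.63.255.255) -> em7
  174.24.0.0/13 (174.24.0.0 - 174.31.255.255) -> Serial0/1
More-specific entries that do NOT match:
  174.27.40.96/30 (174.27.40.96 - 174.27.40.99) does not contain 174.27.40.101
  174.27.104.100/30 (174.27.104.100 - 174.27.104.103) does not contain 174.27.40.101
  46.27.40.0/25 (46.27.40.0 - 46.27.40.127) does not contain 174.27.40.101
  174.27.56.0/23 (174.27.56.0 - 174.27.57.255) does not contain 174.27.40.101
  174.91.40.0/21 (174.91.40.0 - 174.91.47.255) does not contain 174.27.40.101
  174.25.32.0/19 (174.25.32.0 - 174.25.63.255) does not contain 174.27.40.101
  174.25.0.0/17 (174.25.0.0 - 174.25.127.255) does not contain 174.27.40.101
  174.19.0.0/16 (174.19.0.0 - 174.19.255.255) does not contain 174.27.40.101
  174.91.0.0/16 (174.91.0.0 - 174.91.255.255) does not contain 174.27.40.101
  174.8.0.0/14 (174.8.0.0 - 174.11.255.255) does not contain 174.27.40.101
Longest matching prefix is /13 -> interface Serial0/1.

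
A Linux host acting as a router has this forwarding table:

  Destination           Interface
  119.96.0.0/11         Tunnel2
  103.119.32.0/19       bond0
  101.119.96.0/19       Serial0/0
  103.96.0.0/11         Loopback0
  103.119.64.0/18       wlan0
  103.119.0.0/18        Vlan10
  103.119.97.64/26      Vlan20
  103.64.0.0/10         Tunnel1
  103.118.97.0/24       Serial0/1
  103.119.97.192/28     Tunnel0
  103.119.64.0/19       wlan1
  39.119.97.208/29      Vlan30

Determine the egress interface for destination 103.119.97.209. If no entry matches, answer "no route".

Routes whose prefix contains 103.119.97.209:
  103.64.0.0/10 (103.64.0.0 - 103.127.255.255) -> Tunnel1
  103.96.0.0/11 (103.96.0.0 - 103.127.255.255) -> Loopback0
  103.119.64.0/18 (103.119.64.0 - 103.119.127.255) -> wlan0
More-specific entries that do NOT match:
  39.119.97.208/29 (39.119.97.208 - 39.119.97.215) does not contain 103.119.97.209
  103.119.97.192/28 (103.119.97.192 - 103.119.97.207) does not contain 103.119.97.209
  103.119.97.64/26 (103.119.97.64 - 103.119.97.127) does not contain 103.119.97.209
  103.118.97.0/24 (103.118.97.0 - 103.118.97.255) does not contain 103.119.97.209
  103.119.32.0/19 (103.119.32.0 - 103.119.63.255) does not contain 103.119.97.209
  101.119.96.0/19 (101.119.96.0 - 101.119.127.255) does not contain 103.119.97.209
  103.119.64.0/19 (103.119.64.0 - 103.119.95.255) does not contain 103.119.97.209
Longest matching prefix is /18 -> interface wlan0.

wlan0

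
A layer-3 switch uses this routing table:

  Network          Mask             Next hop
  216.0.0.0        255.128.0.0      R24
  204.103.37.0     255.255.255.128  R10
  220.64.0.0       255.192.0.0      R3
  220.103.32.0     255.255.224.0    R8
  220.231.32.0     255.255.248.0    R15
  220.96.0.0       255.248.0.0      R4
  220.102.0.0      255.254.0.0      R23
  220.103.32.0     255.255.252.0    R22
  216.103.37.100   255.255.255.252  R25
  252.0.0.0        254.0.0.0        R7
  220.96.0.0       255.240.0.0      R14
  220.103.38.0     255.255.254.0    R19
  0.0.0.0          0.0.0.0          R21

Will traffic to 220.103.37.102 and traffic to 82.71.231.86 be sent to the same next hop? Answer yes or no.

no

220.103.37.102: longest match 220.103.32.0/19 -> R8
82.71.231.86: longest match 0.0.0.0/0 -> R21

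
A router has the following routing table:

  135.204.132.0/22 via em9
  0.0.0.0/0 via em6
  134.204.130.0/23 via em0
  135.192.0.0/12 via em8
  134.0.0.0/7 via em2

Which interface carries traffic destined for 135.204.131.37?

Routes whose prefix contains 135.204.131.37:
  0.0.0.0/0 (default, matches everything) -> em6
  134.0.0.0/7 (134.0.0.0 - 135.255.255.255) -> em2
  135.192.0.0/12 (135.192.0.0 - 135.207.255.255) -> em8
More-specific entries that do NOT match:
  134.204.130.0/23 (134.204.130.0 - 134.204.131.255) does not contain 135.204.131.37
  135.204.132.0/22 (135.204.132.0 - 135.204.135.255) does not contain 135.204.131.37
Longest matching prefix is /12 -> interface em8.

em8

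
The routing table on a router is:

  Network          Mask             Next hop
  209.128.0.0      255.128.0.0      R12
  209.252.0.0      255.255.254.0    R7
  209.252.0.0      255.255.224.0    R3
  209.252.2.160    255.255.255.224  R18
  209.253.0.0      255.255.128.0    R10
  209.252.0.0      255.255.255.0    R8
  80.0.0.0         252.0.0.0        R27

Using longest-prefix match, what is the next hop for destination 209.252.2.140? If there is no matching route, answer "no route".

R3

Routes whose prefix contains 209.252.2.140:
  209.128.0.0/9 (209.128.0.0 - 209.255.255.255) -> R12
  209.252.0.0/19 (209.252.0.0 - 209.252.31.255) -> R3
More-specific entries that do NOT match:
  209.252.2.160/27 (209.252.2.160 - 209.252.2.191) does not contain 209.252.2.140
  209.252.0.0/24 (209.252.0.0 - 209.252.0.255) does not contain 209.252.2.140
  209.252.0.0/23 (209.252.0.0 - 209.252.1.255) does not contain 209.252.2.140
Longest matching prefix is /19 -> next hop R3.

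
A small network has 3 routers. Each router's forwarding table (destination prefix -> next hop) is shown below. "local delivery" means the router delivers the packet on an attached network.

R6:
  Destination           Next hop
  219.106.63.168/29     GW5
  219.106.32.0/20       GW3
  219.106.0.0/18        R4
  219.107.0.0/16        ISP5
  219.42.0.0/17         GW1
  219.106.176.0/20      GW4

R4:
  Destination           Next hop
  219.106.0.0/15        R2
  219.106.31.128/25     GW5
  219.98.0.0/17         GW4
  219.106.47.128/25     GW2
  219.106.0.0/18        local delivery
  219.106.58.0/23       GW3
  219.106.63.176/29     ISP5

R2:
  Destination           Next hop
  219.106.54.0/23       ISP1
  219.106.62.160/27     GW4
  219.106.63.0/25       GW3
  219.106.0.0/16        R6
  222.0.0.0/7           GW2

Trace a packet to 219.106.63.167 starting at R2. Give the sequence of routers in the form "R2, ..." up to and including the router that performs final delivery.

R2, R6, R4

At R2: longest match for 219.106.63.167 is 219.106.0.0/16 -> R6
At R6: longest match for 219.106.63.167 is 219.106.0.0/18 -> R4
At R4: longest match for 219.106.63.167 is 219.106.0.0/18 -> local delivery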